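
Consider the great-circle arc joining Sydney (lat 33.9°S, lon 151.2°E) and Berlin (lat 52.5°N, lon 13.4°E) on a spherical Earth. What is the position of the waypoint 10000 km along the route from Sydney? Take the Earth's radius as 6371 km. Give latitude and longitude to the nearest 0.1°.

Write both endpoints as unit vectors p₁, p₂ with components (cos φ cos λ, cos φ sin λ, sin φ).
The central angle between the endpoints is δ = arccos(p₁·p₂) ≈ 2.527 rad (144.8°). The total great-circle distance is δ·R ≈ 2.527 × 6371 ≈ 16097 km, so the target fraction is f = 10000/16097 ≈ 0.621.
Interpolate at f ≈ 0.621 with slerp weights a = sin((1−f)δ)/sin δ ≈ 1.417, b = sin(fδ)/sin δ ≈ 1.733.
p = a·p₁ + b·p₂ ≈ (-0.004, 0.811, 0.585); φ = arcsin(p_z) ≈ 35.79°, λ = atan2(p_y, p_x) ≈ 90.29°.

≈ lat 35.8°N, lon 90.3°E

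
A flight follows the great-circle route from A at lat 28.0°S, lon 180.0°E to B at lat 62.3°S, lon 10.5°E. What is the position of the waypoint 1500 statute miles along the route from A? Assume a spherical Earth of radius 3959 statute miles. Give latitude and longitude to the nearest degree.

Convert each endpoint to a unit vector on the sphere (x = cos φ cos λ, y = cos φ sin λ, z = sin φ).
The central angle between the endpoints is δ = arccos(p₁·p₂) ≈ 1.559 rad (89.3°). The total great-circle distance is δ·R ≈ 1.559 × 3959 ≈ 6171 mi, so the target fraction is f = 1500/6171 ≈ 0.243.
Interpolate at f ≈ 0.243 with slerp weights a = sin((1−f)δ)/sin δ ≈ 0.925, b = sin(fδ)/sin δ ≈ 0.370.
p = a·p₁ + b·p₂ ≈ (-0.647, 0.031, -0.762); φ = arcsin(p_z) ≈ -49.60°, λ = atan2(p_y, p_x) ≈ 177.23°.

≈ lat 50°S, lon 177°E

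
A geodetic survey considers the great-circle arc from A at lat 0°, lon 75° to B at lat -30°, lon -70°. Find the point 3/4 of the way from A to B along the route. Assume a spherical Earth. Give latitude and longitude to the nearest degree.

≈ lat -44°, lon -31°

Convert each endpoint to a unit vector on the sphere (x = cos φ cos λ, y = cos φ sin λ, z = sin φ).
The central angle between the endpoints is δ = arccos(p₁·p₂) ≈ 2.359 rad (135.2°).
Interpolate at f = 3/4 with slerp weights a = sin((1−f)δ)/sin δ ≈ 0.789, b = sin(fδ)/sin δ ≈ 1.391.
p = a·p₁ + b·p₂ ≈ (0.616, -0.370, -0.695); φ = arcsin(p_z) ≈ -44.06°, λ = atan2(p_y, p_x) ≈ -30.95°.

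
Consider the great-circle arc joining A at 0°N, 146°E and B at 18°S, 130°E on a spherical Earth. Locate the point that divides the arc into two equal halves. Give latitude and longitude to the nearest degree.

The haversine formula gives a central angle δ ≈ 0.417 rad (23.9°) between the endpoints.
Interpolate at f = 1/2 with slerp weights a = sin((1−f)δ)/sin δ ≈ 0.511, b = sin(fδ)/sin δ ≈ 0.511.
p = a·p₁ + b·p₂ ≈ (-0.736, 0.658, -0.158); φ = arcsin(p_z) ≈ -9.09°, λ = atan2(p_y, p_x) ≈ 138.20°.

≈ 9°S, 138°E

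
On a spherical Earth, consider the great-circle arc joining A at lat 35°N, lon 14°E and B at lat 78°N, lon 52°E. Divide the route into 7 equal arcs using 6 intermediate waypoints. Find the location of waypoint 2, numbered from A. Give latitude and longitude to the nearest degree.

Convert each endpoint to a unit vector on the sphere (x = cos φ cos λ, y = cos φ sin λ, z = sin φ).
The central angle between the endpoints is δ = arccos(p₁·p₂) ≈ 0.802 rad (46.0°).
Interpolate at f = 2/7 with slerp weights a = sin((1−f)δ)/sin δ ≈ 0.754, b = sin(fδ)/sin δ ≈ 0.316.
p = a·p₁ + b·p₂ ≈ (0.640, 0.201, 0.742); φ = arcsin(p_z) ≈ 47.87°, λ = atan2(p_y, p_x) ≈ 17.46°.

≈ lat 48°N, lon 17°E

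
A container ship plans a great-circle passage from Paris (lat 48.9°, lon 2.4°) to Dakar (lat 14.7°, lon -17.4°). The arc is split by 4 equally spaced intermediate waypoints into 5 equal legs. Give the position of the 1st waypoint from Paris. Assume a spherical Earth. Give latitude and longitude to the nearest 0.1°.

The haversine formula gives a central angle δ ≈ 0.661 rad (37.9°) between the endpoints.
Interpolate at f = 1/5 with slerp weights a = sin((1−f)δ)/sin δ ≈ 0.822, b = sin(fδ)/sin δ ≈ 0.215.
p = a·p₁ + b·p₂ ≈ (0.738, -0.039, 0.674); φ = arcsin(p_z) ≈ 42.36°, λ = atan2(p_y, p_x) ≈ -3.06°.

≈ lat 42.4°, lon -3.1°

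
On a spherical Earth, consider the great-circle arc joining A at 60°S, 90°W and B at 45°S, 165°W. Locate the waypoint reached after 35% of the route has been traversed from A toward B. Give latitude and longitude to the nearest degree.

Convert each endpoint to a unit vector on the sphere (x = cos φ cos λ, y = cos φ sin λ, z = sin φ).
The central angle between the endpoints is δ = arccos(p₁·p₂) ≈ 0.790 rad (45.3°).
Interpolate at f = 0.35 with slerp weights a = sin((1−f)δ)/sin δ ≈ 0.692, b = sin(fδ)/sin δ ≈ 0.384.
p = a·p₁ + b·p₂ ≈ (-0.262, -0.416, -0.871); φ = arcsin(p_z) ≈ -60.53°, λ = atan2(p_y, p_x) ≈ -122.24°.

≈ 61°S, 122°W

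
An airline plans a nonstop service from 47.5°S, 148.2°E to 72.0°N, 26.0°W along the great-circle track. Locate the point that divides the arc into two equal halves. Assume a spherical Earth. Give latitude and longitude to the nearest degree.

≈ 30°N, 143°E

The haversine formula gives a central angle δ ≈ 2.711 rad (155.4°) between the endpoints.
Interpolate at f = 1/2 with slerp weights a = sin((1−f)δ)/sin δ ≈ 2.343, b = sin(fδ)/sin δ ≈ 2.343.
p = a·p₁ + b·p₂ ≈ (-0.694, 0.517, 0.501); φ = arcsin(p_z) ≈ 30.05°, λ = atan2(p_y, p_x) ≈ 143.35°.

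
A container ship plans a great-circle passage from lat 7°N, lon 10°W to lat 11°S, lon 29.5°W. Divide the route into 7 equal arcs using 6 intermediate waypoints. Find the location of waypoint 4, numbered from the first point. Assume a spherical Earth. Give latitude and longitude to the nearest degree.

≈ lat 3°S, lon 21°W

Convert each endpoint to a unit vector on the sphere (x = cos φ cos λ, y = cos φ sin λ, z = sin φ).
The central angle between the endpoints is δ = arccos(p₁·p₂) ≈ 0.462 rad (26.5°).
Interpolate at f = 4/7 with slerp weights a = sin((1−f)δ)/sin δ ≈ 0.441, b = sin(fδ)/sin δ ≈ 0.585.
p = a·p₁ + b·p₂ ≈ (0.932, -0.359, -0.058); φ = arcsin(p_z) ≈ -3.32°, λ = atan2(p_y, p_x) ≈ -21.08°.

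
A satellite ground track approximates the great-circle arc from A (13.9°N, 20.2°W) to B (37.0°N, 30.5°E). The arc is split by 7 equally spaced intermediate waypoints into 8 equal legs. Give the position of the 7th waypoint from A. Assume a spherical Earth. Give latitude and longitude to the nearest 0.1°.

The haversine formula gives a central angle δ ≈ 0.882 rad (50.5°) between the endpoints.
Interpolate at f = 7/8 with slerp weights a = sin((1−f)δ)/sin δ ≈ 0.143, b = sin(fδ)/sin δ ≈ 0.903.
p = a·p₁ + b·p₂ ≈ (0.751, 0.318, 0.578); φ = arcsin(p_z) ≈ 35.30°, λ = atan2(p_y, p_x) ≈ 22.96°.

≈ (35.3°N, 23.0°E)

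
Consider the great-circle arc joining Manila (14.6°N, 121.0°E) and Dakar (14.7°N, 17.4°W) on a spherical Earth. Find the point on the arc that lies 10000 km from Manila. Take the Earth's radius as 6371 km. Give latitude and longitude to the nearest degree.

From cos δ = sin φ₁ sin φ₂ + cos φ₁ cos φ₂ cos Δλ, the central angle is δ ≈ 2.260 rad (129.5°). The total great-circle distance is δ·R ≈ 2.260 × 6371 ≈ 14399 km, so the target fraction is f = 10000/14399 ≈ 0.694.
Interpolate at f ≈ 0.694 with slerp weights a = sin((1−f)δ)/sin δ ≈ 0.825, b = sin(fδ)/sin δ ≈ 1.296.
p = a·p₁ + b·p₂ ≈ (0.785, 0.310, 0.537); φ = arcsin(p_z) ≈ 32.47°, λ = atan2(p_y, p_x) ≈ 21.54°.

≈ 32°N, 22°E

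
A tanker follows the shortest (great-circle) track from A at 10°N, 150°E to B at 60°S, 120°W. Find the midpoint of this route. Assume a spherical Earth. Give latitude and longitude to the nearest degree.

≈ 32°S, 177°E

From cos δ = sin φ₁ sin φ₂ + cos φ₁ cos φ₂ cos Δλ, the central angle is δ ≈ 1.722 rad (98.6°).
Interpolate at f = 1/2 with slerp weights a = sin((1−f)δ)/sin δ ≈ 0.767, b = sin(fδ)/sin δ ≈ 0.767.
p = a·p₁ + b·p₂ ≈ (-0.846, 0.046, -0.531); φ = arcsin(p_z) ≈ -32.08°, λ = atan2(p_y, p_x) ≈ 176.92°.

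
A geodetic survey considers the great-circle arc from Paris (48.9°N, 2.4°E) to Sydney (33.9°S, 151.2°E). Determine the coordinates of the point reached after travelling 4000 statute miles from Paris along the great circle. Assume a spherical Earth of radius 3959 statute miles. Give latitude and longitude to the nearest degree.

≈ (37°N, 84°E)

Convert each endpoint to a unit vector on the sphere (x = cos φ cos λ, y = cos φ sin λ, z = sin φ).
The central angle between the endpoints is δ = arccos(p₁·p₂) ≈ 2.662 rad (152.5°). The total great-circle distance is δ·R ≈ 2.662 × 3959 ≈ 10537 mi, so the target fraction is f = 4000/10537 ≈ 0.380.
Interpolate at f ≈ 0.380 with slerp weights a = sin((1−f)δ)/sin δ ≈ 2.159, b = sin(fδ)/sin δ ≈ 1.834.
p = a·p₁ + b·p₂ ≈ (0.084, 0.793, 0.604); φ = arcsin(p_z) ≈ 37.13°, λ = atan2(p_y, p_x) ≈ 83.98°.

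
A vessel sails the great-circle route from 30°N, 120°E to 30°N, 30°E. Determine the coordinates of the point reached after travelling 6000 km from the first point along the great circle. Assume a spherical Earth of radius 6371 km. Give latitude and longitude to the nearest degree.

Write both endpoints as unit vectors p₁, p₂ with components (cos φ cos λ, cos φ sin λ, sin φ).
The central angle between the endpoints is δ = arccos(p₁·p₂) ≈ 1.318 rad (75.5°). The total great-circle distance is δ·R ≈ 1.318 × 6371 ≈ 8398 km, so the target fraction is f = 6000/8398 ≈ 0.714.
Interpolate at f ≈ 0.714 with slerp weights a = sin((1−f)δ)/sin δ ≈ 0.380, b = sin(fδ)/sin δ ≈ 0.835.
p = a·p₁ + b·p₂ ≈ (0.462, 0.646, 0.607); φ = arcsin(p_z) ≈ 37.40°, λ = atan2(p_y, p_x) ≈ 54.44°.

≈ 37°N, 54°E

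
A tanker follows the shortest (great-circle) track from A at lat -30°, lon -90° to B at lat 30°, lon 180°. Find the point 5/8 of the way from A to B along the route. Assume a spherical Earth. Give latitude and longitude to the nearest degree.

Write both endpoints as unit vectors p₁, p₂ with components (cos φ cos λ, cos φ sin λ, sin φ).
The central angle between the endpoints is δ = arccos(p₁·p₂) ≈ 1.823 rad (104.5°).
Interpolate at f = 5/8 with slerp weights a = sin((1−f)δ)/sin δ ≈ 0.652, b = sin(fδ)/sin δ ≈ 0.938.
p = a·p₁ + b·p₂ ≈ (-0.813, -0.565, 0.143); φ = arcsin(p_z) ≈ 8.22°, λ = atan2(p_y, p_x) ≈ -145.19°.

≈ lat 8°, lon -145°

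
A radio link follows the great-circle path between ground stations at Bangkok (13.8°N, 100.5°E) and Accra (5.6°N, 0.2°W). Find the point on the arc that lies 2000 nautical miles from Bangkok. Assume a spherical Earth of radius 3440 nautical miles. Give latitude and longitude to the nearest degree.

≈ 16°N, 66°E

Convert each endpoint to a unit vector on the sphere (x = cos φ cos λ, y = cos φ sin λ, z = sin φ).
The central angle between the endpoints is δ = arccos(p₁·p₂) ≈ 1.728 rad (99.0°). The total great-circle distance is δ·R ≈ 1.728 × 3440 ≈ 5943 nmi, so the target fraction is f = 2000/5943 ≈ 0.337.
Interpolate at f ≈ 0.337 with slerp weights a = sin((1−f)δ)/sin δ ≈ 0.923, b = sin(fδ)/sin δ ≈ 0.556.
p = a·p₁ + b·p₂ ≈ (0.390, 0.879, 0.274); φ = arcsin(p_z) ≈ 15.92°, λ = atan2(p_y, p_x) ≈ 66.07°.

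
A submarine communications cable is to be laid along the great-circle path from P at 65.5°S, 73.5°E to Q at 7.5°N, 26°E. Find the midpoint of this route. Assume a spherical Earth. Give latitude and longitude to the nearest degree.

Write both endpoints as unit vectors p₁, p₂ with components (cos φ cos λ, cos φ sin λ, sin φ).
The central angle between the endpoints is δ = arccos(p₁·p₂) ≈ 1.411 rad (80.9°).
Interpolate at f = 1/2 with slerp weights a = sin((1−f)δ)/sin δ ≈ 0.657, b = sin(fδ)/sin δ ≈ 0.657.
p = a·p₁ + b·p₂ ≈ (0.663, 0.547, -0.512); φ = arcsin(p_z) ≈ -30.79°, λ = atan2(p_y, p_x) ≈ 39.52°.

≈ 31°S, 40°E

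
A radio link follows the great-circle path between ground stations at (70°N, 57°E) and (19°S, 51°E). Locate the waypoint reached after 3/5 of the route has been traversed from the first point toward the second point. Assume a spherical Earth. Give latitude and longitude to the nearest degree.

The haversine formula gives a central angle δ ≈ 1.555 rad (89.1°) between the endpoints.
Interpolate at f = 3/5 with slerp weights a = sin((1−f)δ)/sin δ ≈ 0.583, b = sin(fδ)/sin δ ≈ 0.804.
p = a·p₁ + b·p₂ ≈ (0.587, 0.758, 0.286); φ = arcsin(p_z) ≈ 16.62°, λ = atan2(p_y, p_x) ≈ 52.25°.

≈ (17°N, 52°E)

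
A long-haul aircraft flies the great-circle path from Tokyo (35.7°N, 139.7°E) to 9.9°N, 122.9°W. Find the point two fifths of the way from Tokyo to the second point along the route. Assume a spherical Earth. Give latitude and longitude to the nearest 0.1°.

≈ 35.0°N, 175.7°W

Write both endpoints as unit vectors p₁, p₂ with components (cos φ cos λ, cos φ sin λ, sin φ).
The central angle between the endpoints is δ = arccos(p₁·p₂) ≈ 1.574 rad (90.2°).
Interpolate at f = 2/5 with slerp weights a = sin((1−f)δ)/sin δ ≈ 0.810, b = sin(fδ)/sin δ ≈ 0.589.
p = a·p₁ + b·p₂ ≈ (-0.817, -0.061, 0.574); φ = arcsin(p_z) ≈ 35.02°, λ = atan2(p_y, p_x) ≈ -175.70°.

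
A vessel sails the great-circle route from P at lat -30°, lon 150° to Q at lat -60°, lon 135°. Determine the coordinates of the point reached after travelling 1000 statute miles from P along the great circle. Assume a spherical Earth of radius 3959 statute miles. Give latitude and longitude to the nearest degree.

The haversine formula gives a central angle δ ≈ 0.552 rad (31.6°) between the endpoints. The total great-circle distance is δ·R ≈ 0.552 × 3959 ≈ 2187 mi, so the target fraction is f = 1000/2187 ≈ 0.457.
Interpolate at f ≈ 0.457 with slerp weights a = sin((1−f)δ)/sin δ ≈ 0.563, b = sin(fδ)/sin δ ≈ 0.476.
p = a·p₁ + b·p₂ ≈ (-0.591, 0.412, -0.694); φ = arcsin(p_z) ≈ -43.94°, λ = atan2(p_y, p_x) ≈ 145.09°.

≈ lat -44°, lon 145°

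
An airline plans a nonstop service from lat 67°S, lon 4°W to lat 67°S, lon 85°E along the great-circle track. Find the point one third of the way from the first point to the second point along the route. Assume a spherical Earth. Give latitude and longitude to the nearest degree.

≈ lat 72°S, lon 23°E

The haversine formula gives a central angle δ ≈ 0.555 rad (31.8°) between the endpoints.
Interpolate at f = 1/3 with slerp weights a = sin((1−f)δ)/sin δ ≈ 0.686, b = sin(fδ)/sin δ ≈ 0.349.
p = a·p₁ + b·p₂ ≈ (0.279, 0.117, -0.953); φ = arcsin(p_z) ≈ -72.37°, λ = atan2(p_y, p_x) ≈ 22.75°.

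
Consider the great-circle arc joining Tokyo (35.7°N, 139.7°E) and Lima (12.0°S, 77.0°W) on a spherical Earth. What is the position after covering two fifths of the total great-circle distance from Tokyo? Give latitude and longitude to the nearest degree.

Convert each endpoint to a unit vector on the sphere (x = cos φ cos λ, y = cos φ sin λ, z = sin φ).
The central angle between the endpoints is δ = arccos(p₁·p₂) ≈ 2.431 rad (139.3°).
Interpolate at f = 2/5 with slerp weights a = sin((1−f)δ)/sin δ ≈ 1.524, b = sin(fδ)/sin δ ≈ 1.267.
p = a·p₁ + b·p₂ ≈ (-0.665, -0.407, 0.626); φ = arcsin(p_z) ≈ 38.75°, λ = atan2(p_y, p_x) ≈ -148.51°.

≈ 39°N, 149°W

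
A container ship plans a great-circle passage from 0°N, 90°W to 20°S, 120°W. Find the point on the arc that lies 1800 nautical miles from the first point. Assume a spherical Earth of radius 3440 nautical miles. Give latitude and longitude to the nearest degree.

Convert each endpoint to a unit vector on the sphere (x = cos φ cos λ, y = cos φ sin λ, z = sin φ).
The central angle between the endpoints is δ = arccos(p₁·p₂) ≈ 0.620 rad (35.5°). The total great-circle distance is δ·R ≈ 0.620 × 3440 ≈ 2133 nmi, so the target fraction is f = 1800/2133 ≈ 0.844.
Interpolate at f ≈ 0.844 with slerp weights a = sin((1−f)δ)/sin δ ≈ 0.166, b = sin(fδ)/sin δ ≈ 0.860.
p = a·p₁ + b·p₂ ≈ (-0.404, -0.866, -0.294); φ = arcsin(p_z) ≈ -17.10°, λ = atan2(p_y, p_x) ≈ -115.00°.

≈ 17°S, 115°W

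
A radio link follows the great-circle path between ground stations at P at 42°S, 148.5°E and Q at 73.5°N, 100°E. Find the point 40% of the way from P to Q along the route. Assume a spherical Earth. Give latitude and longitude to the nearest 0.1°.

The haversine formula gives a central angle δ ≈ 2.096 rad (120.1°) between the endpoints.
Interpolate at f = 0.40 with slerp weights a = sin((1−f)δ)/sin δ ≈ 1.100, b = sin(fδ)/sin δ ≈ 0.860.
p = a·p₁ + b·p₂ ≈ (-0.739, 0.668, 0.088); φ = arcsin(p_z) ≈ 5.07°, λ = atan2(p_y, p_x) ≈ 137.92°.

≈ 5.1°N, 137.9°E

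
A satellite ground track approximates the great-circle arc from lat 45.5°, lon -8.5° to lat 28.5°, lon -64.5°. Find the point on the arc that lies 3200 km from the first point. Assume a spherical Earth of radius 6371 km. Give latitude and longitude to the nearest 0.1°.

Write both endpoints as unit vectors p₁, p₂ with components (cos φ cos λ, cos φ sin λ, sin φ).
The central angle between the endpoints is δ = arccos(p₁·p₂) ≈ 0.816 rad (46.8°). The total great-circle distance is δ·R ≈ 0.816 × 6371 ≈ 5202 km, so the target fraction is f = 3200/5202 ≈ 0.615.
Interpolate at f ≈ 0.615 with slerp weights a = sin((1−f)δ)/sin δ ≈ 0.424, b = sin(fδ)/sin δ ≈ 0.661.
p = a·p₁ + b·p₂ ≈ (0.544, -0.568, 0.618); φ = arcsin(p_z) ≈ 38.15°, λ = atan2(p_y, p_x) ≈ -46.24°.

≈ lat 38.1°, lon -46.2°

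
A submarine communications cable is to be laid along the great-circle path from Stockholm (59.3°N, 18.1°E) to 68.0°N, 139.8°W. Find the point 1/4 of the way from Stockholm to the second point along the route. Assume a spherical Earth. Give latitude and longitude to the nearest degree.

≈ 72°N, 11°E

Convert each endpoint to a unit vector on the sphere (x = cos φ cos λ, y = cos φ sin λ, z = sin φ).
The central angle between the endpoints is δ = arccos(p₁·p₂) ≈ 0.902 rad (51.7°).
Interpolate at f = 1/4 with slerp weights a = sin((1−f)δ)/sin δ ≈ 0.798, b = sin(fδ)/sin δ ≈ 0.285.
p = a·p₁ + b·p₂ ≈ (0.306, 0.058, 0.950); φ = arcsin(p_z) ≈ 71.88°, λ = atan2(p_y, p_x) ≈ 10.68°.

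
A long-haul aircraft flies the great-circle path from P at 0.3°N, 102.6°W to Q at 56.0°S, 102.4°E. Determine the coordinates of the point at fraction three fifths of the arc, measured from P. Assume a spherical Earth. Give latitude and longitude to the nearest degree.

≈ 66°S, 143°W

Write both endpoints as unit vectors p₁, p₂ with components (cos φ cos λ, cos φ sin λ, sin φ).
The central angle between the endpoints is δ = arccos(p₁·p₂) ≈ 2.107 rad (120.7°).
Interpolate at f = 3/5 with slerp weights a = sin((1−f)δ)/sin δ ≈ 0.869, b = sin(fδ)/sin δ ≈ 1.109.
p = a·p₁ + b·p₂ ≈ (-0.323, -0.242, -0.915); φ = arcsin(p_z) ≈ -66.22°, λ = atan2(p_y, p_x) ≈ -143.15°.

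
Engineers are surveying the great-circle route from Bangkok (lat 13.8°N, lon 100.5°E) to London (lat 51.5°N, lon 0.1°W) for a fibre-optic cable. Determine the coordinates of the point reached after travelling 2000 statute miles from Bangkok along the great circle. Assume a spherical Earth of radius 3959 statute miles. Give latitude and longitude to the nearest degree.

Convert each endpoint to a unit vector on the sphere (x = cos φ cos λ, y = cos φ sin λ, z = sin φ).
The central angle between the endpoints is δ = arccos(p₁·p₂) ≈ 1.495 rad (85.7°). The total great-circle distance is δ·R ≈ 1.495 × 3959 ≈ 5920 mi, so the target fraction is f = 2000/5920 ≈ 0.338.
Interpolate at f ≈ 0.338 with slerp weights a = sin((1−f)δ)/sin δ ≈ 0.838, b = sin(fδ)/sin δ ≈ 0.485.
p = a·p₁ + b·p₂ ≈ (0.154, 0.800, 0.580); φ = arcsin(p_z) ≈ 35.44°, λ = atan2(p_y, p_x) ≈ 79.12°.

≈ lat 35°N, lon 79°E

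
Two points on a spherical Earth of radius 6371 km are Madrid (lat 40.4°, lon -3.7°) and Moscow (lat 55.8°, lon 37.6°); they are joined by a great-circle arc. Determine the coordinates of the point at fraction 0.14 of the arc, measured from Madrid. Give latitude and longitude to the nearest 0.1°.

≈ lat 43.3°, lon 0.6°

Write both endpoints as unit vectors p₁, p₂ with components (cos φ cos λ, cos φ sin λ, sin φ).
The central angle between the endpoints is δ = arccos(p₁·p₂) ≈ 0.540 rad (30.9°).
Interpolate at f = 0.14 with slerp weights a = sin((1−f)δ)/sin δ ≈ 0.871, b = sin(fδ)/sin δ ≈ 0.147.
p = a·p₁ + b·p₂ ≈ (0.727, 0.008, 0.686); φ = arcsin(p_z) ≈ 43.32°, λ = atan2(p_y, p_x) ≈ 0.60°.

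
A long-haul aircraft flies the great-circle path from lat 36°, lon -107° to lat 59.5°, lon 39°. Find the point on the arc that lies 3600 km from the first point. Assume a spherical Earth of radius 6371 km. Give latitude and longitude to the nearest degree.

Write both endpoints as unit vectors p₁, p₂ with components (cos φ cos λ, cos φ sin λ, sin φ).
The central angle between the endpoints is δ = arccos(p₁·p₂) ≈ 1.404 rad (80.4°). The total great-circle distance is δ·R ≈ 1.404 × 6371 ≈ 8945 km, so the target fraction is f = 3600/8945 ≈ 0.402.
Interpolate at f ≈ 0.402 with slerp weights a = sin((1−f)δ)/sin δ ≈ 0.754, b = sin(fδ)/sin δ ≈ 0.543.
p = a·p₁ + b·p₂ ≈ (0.036, -0.410, 0.911); φ = arcsin(p_z) ≈ 65.68°, λ = atan2(p_y, p_x) ≈ -85.02°.

≈ lat 66°, lon -85°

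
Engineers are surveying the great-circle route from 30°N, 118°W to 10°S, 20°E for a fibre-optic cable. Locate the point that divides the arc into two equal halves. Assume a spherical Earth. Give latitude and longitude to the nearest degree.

≈ 26°N, 40°W

The haversine formula gives a central angle δ ≈ 2.376 rad (136.1°) between the endpoints.
Interpolate at f = 1/2 with slerp weights a = sin((1−f)δ)/sin δ ≈ 1.338, b = sin(fδ)/sin δ ≈ 1.338.
p = a·p₁ + b·p₂ ≈ (0.694, -0.572, 0.437); φ = arcsin(p_z) ≈ 25.89°, λ = atan2(p_y, p_x) ≈ -39.51°.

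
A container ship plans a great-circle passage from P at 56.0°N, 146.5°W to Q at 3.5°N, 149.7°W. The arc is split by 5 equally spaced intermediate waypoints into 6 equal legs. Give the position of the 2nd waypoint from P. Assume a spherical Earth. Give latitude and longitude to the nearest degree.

Convert each endpoint to a unit vector on the sphere (x = cos φ cos λ, y = cos φ sin λ, z = sin φ).
The central angle between the endpoints is δ = arccos(p₁·p₂) ≈ 0.917 rad (52.6°).
Interpolate at f = 2/6 with slerp weights a = sin((1−f)δ)/sin δ ≈ 0.723, b = sin(fδ)/sin δ ≈ 0.379.
p = a·p₁ + b·p₂ ≈ (-0.664, -0.414, 0.623); φ = arcsin(p_z) ≈ 38.51°, λ = atan2(p_y, p_x) ≈ -148.05°.

≈ 39°N, 148°W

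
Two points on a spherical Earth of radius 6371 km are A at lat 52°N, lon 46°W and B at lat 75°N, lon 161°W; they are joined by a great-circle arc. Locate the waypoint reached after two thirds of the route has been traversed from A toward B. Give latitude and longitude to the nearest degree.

Convert each endpoint to a unit vector on the sphere (x = cos φ cos λ, y = cos φ sin λ, z = sin φ).
The central angle between the endpoints is δ = arccos(p₁·p₂) ≈ 0.804 rad (46.1°).
Interpolate at f = 2/3 with slerp weights a = sin((1−f)δ)/sin δ ≈ 0.368, b = sin(fδ)/sin δ ≈ 0.709.
p = a·p₁ + b·p₂ ≈ (-0.016, -0.223, 0.975); φ = arcsin(p_z) ≈ 77.10°, λ = atan2(p_y, p_x) ≈ -94.18°.

≈ lat 77°N, lon 94°W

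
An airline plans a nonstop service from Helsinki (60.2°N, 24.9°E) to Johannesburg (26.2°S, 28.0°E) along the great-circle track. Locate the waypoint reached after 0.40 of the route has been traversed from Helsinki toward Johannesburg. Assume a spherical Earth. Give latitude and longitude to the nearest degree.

≈ 26°N, 27°E

Convert each endpoint to a unit vector on the sphere (x = cos φ cos λ, y = cos φ sin λ, z = sin φ).
The central angle between the endpoints is δ = arccos(p₁·p₂) ≈ 1.509 rad (86.4°).
Interpolate at f = 0.40 with slerp weights a = sin((1−f)δ)/sin δ ≈ 0.788, b = sin(fδ)/sin δ ≈ 0.569.
p = a·p₁ + b·p₂ ≈ (0.806, 0.404, 0.433); φ = arcsin(p_z) ≈ 25.65°, λ = atan2(p_y, p_x) ≈ 26.65°.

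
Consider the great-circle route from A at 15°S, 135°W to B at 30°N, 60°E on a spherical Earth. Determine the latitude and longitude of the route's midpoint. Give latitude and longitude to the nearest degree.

The haversine formula gives a central angle δ ≈ 2.786 rad (159.6°) between the endpoints.
Interpolate at f = 1/2 with slerp weights a = sin((1−f)δ)/sin δ ≈ 2.827, b = sin(fδ)/sin δ ≈ 2.827.
p = a·p₁ + b·p₂ ≈ (-0.707, 0.189, 0.682); φ = arcsin(p_z) ≈ 42.98°, λ = atan2(p_y, p_x) ≈ 165.00°.

≈ 43°N, 165°E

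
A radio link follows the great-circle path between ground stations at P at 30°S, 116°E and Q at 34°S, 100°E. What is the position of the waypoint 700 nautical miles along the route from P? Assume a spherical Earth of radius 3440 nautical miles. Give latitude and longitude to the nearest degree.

Convert each endpoint to a unit vector on the sphere (x = cos φ cos λ, y = cos φ sin λ, z = sin φ).
The central angle between the endpoints is δ = arccos(p₁·p₂) ≈ 0.247 rad (14.1°). The total great-circle distance is δ·R ≈ 0.247 × 3440 ≈ 848 nmi, so the target fraction is f = 700/848 ≈ 0.825.
Interpolate at f ≈ 0.825 with slerp weights a = sin((1−f)δ)/sin δ ≈ 0.177, b = sin(fδ)/sin δ ≈ 0.828.
p = a·p₁ + b·p₂ ≈ (-0.186, 0.813, -0.551); φ = arcsin(p_z) ≈ -33.45°, λ = atan2(p_y, p_x) ≈ 102.89°.

≈ 33°S, 103°E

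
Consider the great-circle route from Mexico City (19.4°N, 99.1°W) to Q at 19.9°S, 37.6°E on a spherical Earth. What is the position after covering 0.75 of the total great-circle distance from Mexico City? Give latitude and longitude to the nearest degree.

Write both endpoints as unit vectors p₁, p₂ with components (cos φ cos λ, cos φ sin λ, sin φ).
The central angle between the endpoints is δ = arccos(p₁·p₂) ≈ 2.432 rad (139.3°).
Interpolate at f = 0.75 with slerp weights a = sin((1−f)δ)/sin δ ≈ 0.877, b = sin(fδ)/sin δ ≈ 1.486.
p = a·p₁ + b·p₂ ≈ (0.976, 0.036, -0.215); φ = arcsin(p_z) ≈ -12.39°, λ = atan2(p_y, p_x) ≈ 2.11°.

≈ 12°S, 2°E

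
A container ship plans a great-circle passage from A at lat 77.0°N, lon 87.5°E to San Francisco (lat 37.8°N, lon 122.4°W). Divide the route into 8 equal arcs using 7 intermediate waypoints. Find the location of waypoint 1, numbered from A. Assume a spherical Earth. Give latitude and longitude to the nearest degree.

≈ lat 83°N, lon 118°E

Convert each endpoint to a unit vector on the sphere (x = cos φ cos λ, y = cos φ sin λ, z = sin φ).
The central angle between the endpoints is δ = arccos(p₁·p₂) ≈ 1.112 rad (63.7°).
Interpolate at f = 1/8 with slerp weights a = sin((1−f)δ)/sin δ ≈ 0.922, b = sin(fδ)/sin δ ≈ 0.155.
p = a·p₁ + b·p₂ ≈ (-0.056, 0.104, 0.993); φ = arcsin(p_z) ≈ 83.20°, λ = atan2(p_y, p_x) ≈ 118.44°.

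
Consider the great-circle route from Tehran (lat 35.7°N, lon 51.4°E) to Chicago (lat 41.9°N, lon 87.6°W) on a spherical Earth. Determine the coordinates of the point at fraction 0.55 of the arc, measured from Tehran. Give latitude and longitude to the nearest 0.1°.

≈ lat 66.6°N, lon 23.2°W

Convert each endpoint to a unit vector on the sphere (x = cos φ cos λ, y = cos φ sin λ, z = sin φ).
The central angle between the endpoints is δ = arccos(p₁·p₂) ≈ 1.637 rad (93.8°).
Interpolate at f = 0.55 with slerp weights a = sin((1−f)δ)/sin δ ≈ 0.673, b = sin(fδ)/sin δ ≈ 0.785.
p = a·p₁ + b·p₂ ≈ (0.366, -0.157, 0.917); φ = arcsin(p_z) ≈ 66.56°, λ = atan2(p_y, p_x) ≈ -23.19°.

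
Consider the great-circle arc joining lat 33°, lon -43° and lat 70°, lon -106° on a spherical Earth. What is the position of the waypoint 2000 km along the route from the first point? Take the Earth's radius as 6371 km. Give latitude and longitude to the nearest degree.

Convert each endpoint to a unit vector on the sphere (x = cos φ cos λ, y = cos φ sin λ, z = sin φ).
The central angle between the endpoints is δ = arccos(p₁·p₂) ≈ 0.874 rad (50.1°). The total great-circle distance is δ·R ≈ 0.874 × 6371 ≈ 5566 km, so the target fraction is f = 2000/5566 ≈ 0.359.
Interpolate at f ≈ 0.359 with slerp weights a = sin((1−f)δ)/sin δ ≈ 0.693, b = sin(fδ)/sin δ ≈ 0.403.
p = a·p₁ + b·p₂ ≈ (0.387, -0.529, 0.756); φ = arcsin(p_z) ≈ 49.08°, λ = atan2(p_y, p_x) ≈ -53.80°.

≈ lat 49°, lon -54°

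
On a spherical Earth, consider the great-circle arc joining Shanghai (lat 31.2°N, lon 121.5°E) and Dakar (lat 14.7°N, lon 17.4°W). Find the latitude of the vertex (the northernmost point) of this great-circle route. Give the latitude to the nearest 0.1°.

The great circle lies in the plane with unit normal n̂ = (p₁ × p₂)/|p₁ × p₂|.
Here n̂_z ≈ -0.625; the vertex latitude is φ_max = arccos|n̂_z| ≈ 51.3°.
Check via Clairaut: cos φ_max = |cos φ₁| · sin C = cos(31.2°)·sin(46.9°) ≈ 0.625, again giving ≈ 51.3°.

≈ 51.3°N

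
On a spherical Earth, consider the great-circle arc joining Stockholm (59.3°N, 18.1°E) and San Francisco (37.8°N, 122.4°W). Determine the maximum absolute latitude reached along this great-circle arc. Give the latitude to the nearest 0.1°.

≈ 74.8°N

The great circle lies in the plane with unit normal n̂ = (p₁ × p₂)/|p₁ × p₂|.
Here n̂_z ≈ -0.263; the vertex latitude is φ_max = arccos|n̂_z| ≈ 74.8°.
Check via Clairaut: cos φ_max = |cos φ₁| · sin C = cos(59.3°)·sin(31.0°) ≈ 0.263, again giving ≈ 74.8°.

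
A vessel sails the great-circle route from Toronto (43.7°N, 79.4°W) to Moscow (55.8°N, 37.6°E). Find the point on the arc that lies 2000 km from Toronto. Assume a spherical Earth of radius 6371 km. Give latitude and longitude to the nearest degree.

≈ 58°N, 61°W

From cos δ = sin φ₁ sin φ₂ + cos φ₁ cos φ₂ cos Δλ, the central angle is δ ≈ 1.173 rad (67.2°). The total great-circle distance is δ·R ≈ 1.173 × 6371 ≈ 7476 km, so the target fraction is f = 2000/7476 ≈ 0.268.
Interpolate at f ≈ 0.268 with slerp weights a = sin((1−f)δ)/sin δ ≈ 0.822, b = sin(fδ)/sin δ ≈ 0.335.
p = a·p₁ + b·p₂ ≈ (0.258, -0.469, 0.845); φ = arcsin(p_z) ≈ 57.63°, λ = atan2(p_y, p_x) ≈ -61.15°.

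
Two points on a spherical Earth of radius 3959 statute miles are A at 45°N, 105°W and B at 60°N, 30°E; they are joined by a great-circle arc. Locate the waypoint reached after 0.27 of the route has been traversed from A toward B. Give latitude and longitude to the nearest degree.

Write both endpoints as unit vectors p₁, p₂ with components (cos φ cos λ, cos φ sin λ, sin φ).
The central angle between the endpoints is δ = arccos(p₁·p₂) ≈ 1.200 rad (68.8°).
Interpolate at f = 0.27 with slerp weights a = sin((1−f)δ)/sin δ ≈ 0.824, b = sin(fδ)/sin δ ≈ 0.342.
p = a·p₁ + b·p₂ ≈ (-0.003, -0.478, 0.879); φ = arcsin(p_z) ≈ 61.47°, λ = atan2(p_y, p_x) ≈ -90.35°.

≈ 61°N, 90°W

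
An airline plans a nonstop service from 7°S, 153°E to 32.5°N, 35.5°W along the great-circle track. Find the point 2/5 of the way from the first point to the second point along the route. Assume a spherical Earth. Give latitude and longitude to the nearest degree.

Write both endpoints as unit vectors p₁, p₂ with components (cos φ cos λ, cos φ sin λ, sin φ).
The central angle between the endpoints is δ = arccos(p₁·p₂) ≈ 2.676 rad (153.3°).
Interpolate at f = 2/5 with slerp weights a = sin((1−f)δ)/sin δ ≈ 2.224, b = sin(fδ)/sin δ ≈ 1.953.
p = a·p₁ + b·p₂ ≈ (-0.626, 0.046, 0.778); φ = arcsin(p_z) ≈ 51.09°, λ = atan2(p_y, p_x) ≈ 175.80°.

≈ 51°N, 176°E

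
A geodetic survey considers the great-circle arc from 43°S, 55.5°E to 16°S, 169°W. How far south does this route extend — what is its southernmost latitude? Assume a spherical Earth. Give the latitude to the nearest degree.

The great circle lies in the plane with unit normal n̂ = (p₁ × p₂)/|p₁ × p₂|.
Here n̂_z ≈ +0.519; the vertex latitude is φ_max = arccos|n̂_z| ≈ 58.7°.

≈ 59°S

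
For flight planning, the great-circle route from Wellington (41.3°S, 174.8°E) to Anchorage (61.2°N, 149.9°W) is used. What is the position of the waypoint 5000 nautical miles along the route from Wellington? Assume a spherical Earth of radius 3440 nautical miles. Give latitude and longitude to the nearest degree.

Convert each endpoint to a unit vector on the sphere (x = cos φ cos λ, y = cos φ sin λ, z = sin φ).
The central angle between the endpoints is δ = arccos(p₁·p₂) ≈ 1.858 rad (106.4°). The total great-circle distance is δ·R ≈ 1.858 × 3440 ≈ 6390 nmi, so the target fraction is f = 5000/6390 ≈ 0.782.
Interpolate at f ≈ 0.782 with slerp weights a = sin((1−f)δ)/sin δ ≈ 0.410, b = sin(fδ)/sin δ ≈ 1.035.
p = a·p₁ + b·p₂ ≈ (-0.738, -0.222, 0.637); φ = arcsin(p_z) ≈ 39.55°, λ = atan2(p_y, p_x) ≈ -163.25°.

≈ 40°N, 163°W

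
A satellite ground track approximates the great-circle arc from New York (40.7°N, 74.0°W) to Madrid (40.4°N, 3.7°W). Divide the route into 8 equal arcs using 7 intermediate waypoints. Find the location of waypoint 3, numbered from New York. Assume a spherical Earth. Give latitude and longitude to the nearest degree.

≈ 46°N, 48°W

Convert each endpoint to a unit vector on the sphere (x = cos φ cos λ, y = cos φ sin λ, z = sin φ).
The central angle between the endpoints is δ = arccos(p₁·p₂) ≈ 0.906 rad (51.9°).
Interpolate at f = 3/8 with slerp weights a = sin((1−f)δ)/sin δ ≈ 0.682, b = sin(fδ)/sin δ ≈ 0.423.
p = a·p₁ + b·p₂ ≈ (0.464, -0.518, 0.719); φ = arcsin(p_z) ≈ 45.96°, λ = atan2(p_y, p_x) ≈ -48.11°.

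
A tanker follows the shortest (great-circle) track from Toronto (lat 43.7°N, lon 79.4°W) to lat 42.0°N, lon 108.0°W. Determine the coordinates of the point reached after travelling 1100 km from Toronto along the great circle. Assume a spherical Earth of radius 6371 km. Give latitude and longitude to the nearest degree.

Convert each endpoint to a unit vector on the sphere (x = cos φ cos λ, y = cos φ sin λ, z = sin φ).
The central angle between the endpoints is δ = arccos(p₁·p₂) ≈ 0.365 rad (20.9°). The total great-circle distance is δ·R ≈ 0.365 × 6371 ≈ 2328 km, so the target fraction is f = 1100/2328 ≈ 0.473.
Interpolate at f ≈ 0.473 with slerp weights a = sin((1−f)δ)/sin δ ≈ 0.536, b = sin(fδ)/sin δ ≈ 0.481.
p = a·p₁ + b·p₂ ≈ (-0.039, -0.721, 0.692); φ = arcsin(p_z) ≈ 43.79°, λ = atan2(p_y, p_x) ≈ -93.11°.

≈ lat 44°N, lon 93°W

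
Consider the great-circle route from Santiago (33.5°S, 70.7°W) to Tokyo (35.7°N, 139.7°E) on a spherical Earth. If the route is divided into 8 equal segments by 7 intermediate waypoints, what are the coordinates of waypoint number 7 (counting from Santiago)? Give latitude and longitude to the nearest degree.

≈ 32°N, 163°E

Write both endpoints as unit vectors p₁, p₂ with components (cos φ cos λ, cos φ sin λ, sin φ).
The central angle between the endpoints is δ = arccos(p₁·p₂) ≈ 2.705 rad (155.0°).
Interpolate at f = 7/8 with slerp weights a = sin((1−f)δ)/sin δ ≈ 0.784, b = sin(fδ)/sin δ ≈ 1.654.
p = a·p₁ + b·p₂ ≈ (-0.808, 0.252, 0.532); φ = arcsin(p_z) ≈ 32.16°, λ = atan2(p_y, p_x) ≈ 162.71°.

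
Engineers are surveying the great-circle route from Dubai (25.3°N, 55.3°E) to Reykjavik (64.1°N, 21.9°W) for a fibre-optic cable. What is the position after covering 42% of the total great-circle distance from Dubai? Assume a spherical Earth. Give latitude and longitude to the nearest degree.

From cos δ = sin φ₁ sin φ₂ + cos φ₁ cos φ₂ cos Δλ, the central angle is δ ≈ 1.079 rad (61.8°).
Interpolate at f = 0.42 with slerp weights a = sin((1−f)δ)/sin δ ≈ 0.665, b = sin(fδ)/sin δ ≈ 0.497.
p = a·p₁ + b·p₂ ≈ (0.543, 0.413, 0.731); φ = arcsin(p_z) ≈ 46.96°, λ = atan2(p_y, p_x) ≈ 37.24°.

≈ 47°N, 37°E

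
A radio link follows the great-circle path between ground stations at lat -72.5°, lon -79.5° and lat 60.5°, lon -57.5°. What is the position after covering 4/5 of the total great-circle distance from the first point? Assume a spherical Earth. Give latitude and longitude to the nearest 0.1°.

Write both endpoints as unit vectors p₁, p₂ with components (cos φ cos λ, cos φ sin λ, sin φ).
The central angle between the endpoints is δ = arccos(p₁·p₂) ≈ 2.336 rad (133.9°).
Interpolate at f = 4/5 with slerp weights a = sin((1−f)δ)/sin δ ≈ 0.625, b = sin(fδ)/sin δ ≈ 1.326.
p = a·p₁ + b·p₂ ≈ (0.385, -0.735, 0.558); φ = arcsin(p_z) ≈ 33.92°, λ = atan2(p_y, p_x) ≈ -62.36°.

≈ lat 33.9°, lon -62.4°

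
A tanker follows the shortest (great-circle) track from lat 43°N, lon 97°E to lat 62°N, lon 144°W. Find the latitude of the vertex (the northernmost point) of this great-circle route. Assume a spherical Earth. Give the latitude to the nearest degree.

The great circle lies in the plane with unit normal n̂ = (p₁ × p₂)/|p₁ × p₂|.
Here n̂_z ≈ +0.334; the vertex latitude is φ_max = arccos|n̂_z| ≈ 70.5°.
Check via Clairaut: cos φ_max = |cos φ₁| · sin C = cos(43.0°)·sin(27.1°) ≈ 0.334, again giving ≈ 70.5°.

≈ 71°N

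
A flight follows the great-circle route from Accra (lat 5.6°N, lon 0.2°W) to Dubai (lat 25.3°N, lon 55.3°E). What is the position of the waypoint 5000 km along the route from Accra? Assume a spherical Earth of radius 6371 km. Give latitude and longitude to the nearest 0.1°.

Convert each endpoint to a unit vector on the sphere (x = cos φ cos λ, y = cos φ sin λ, z = sin φ).
The central angle between the endpoints is δ = arccos(p₁·p₂) ≈ 0.987 rad (56.5°). The total great-circle distance is δ·R ≈ 0.987 × 6371 ≈ 6287 km, so the target fraction is f = 5000/6287 ≈ 0.795.
Interpolate at f ≈ 0.795 with slerp weights a = sin((1−f)δ)/sin δ ≈ 0.241, b = sin(fδ)/sin δ ≈ 0.847.
p = a·p₁ + b·p₂ ≈ (0.675, 0.629, 0.385); φ = arcsin(p_z) ≈ 22.67°, λ = atan2(p_y, p_x) ≈ 42.96°.

≈ lat 22.7°N, lon 43.0°E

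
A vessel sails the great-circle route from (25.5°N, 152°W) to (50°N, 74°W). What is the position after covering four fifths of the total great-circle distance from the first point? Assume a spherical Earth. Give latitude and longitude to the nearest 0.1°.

Convert each endpoint to a unit vector on the sphere (x = cos φ cos λ, y = cos φ sin λ, z = sin φ).
The central angle between the endpoints is δ = arccos(p₁·p₂) ≈ 1.104 rad (63.2°).
Interpolate at f = 4/5 with slerp weights a = sin((1−f)δ)/sin δ ≈ 0.245, b = sin(fδ)/sin δ ≈ 0.865.
p = a·p₁ + b·p₂ ≈ (-0.042, -0.639, 0.768); φ = arcsin(p_z) ≈ 50.21°, λ = atan2(p_y, p_x) ≈ -93.77°.

≈ (50.2°N, 93.8°W)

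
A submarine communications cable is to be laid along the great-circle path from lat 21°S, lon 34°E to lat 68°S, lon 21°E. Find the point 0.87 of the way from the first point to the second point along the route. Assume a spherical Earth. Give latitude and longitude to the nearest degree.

Convert each endpoint to a unit vector on the sphere (x = cos φ cos λ, y = cos φ sin λ, z = sin φ).
The central angle between the endpoints is δ = arccos(p₁·p₂) ≈ 0.832 rad (47.7°).
Interpolate at f = 0.87 with slerp weights a = sin((1−f)δ)/sin δ ≈ 0.146, b = sin(fδ)/sin δ ≈ 0.896.
p = a·p₁ + b·p₂ ≈ (0.426, 0.197, -0.883); φ = arcsin(p_z) ≈ -62.00°, λ = atan2(p_y, p_x) ≈ 24.75°.

≈ lat 62°S, lon 25°E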